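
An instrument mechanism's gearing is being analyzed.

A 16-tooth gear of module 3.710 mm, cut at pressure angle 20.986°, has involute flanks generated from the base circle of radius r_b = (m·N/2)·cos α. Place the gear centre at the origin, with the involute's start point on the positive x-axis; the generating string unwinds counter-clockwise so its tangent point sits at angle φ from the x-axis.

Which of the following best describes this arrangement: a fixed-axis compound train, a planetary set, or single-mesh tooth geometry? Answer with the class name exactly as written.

single-mesh tooth geometry

recognized (one wheel, involute flank): single-mesh tooth geometry, m = 3.710, N = 16
classification: single-mesh tooth geometry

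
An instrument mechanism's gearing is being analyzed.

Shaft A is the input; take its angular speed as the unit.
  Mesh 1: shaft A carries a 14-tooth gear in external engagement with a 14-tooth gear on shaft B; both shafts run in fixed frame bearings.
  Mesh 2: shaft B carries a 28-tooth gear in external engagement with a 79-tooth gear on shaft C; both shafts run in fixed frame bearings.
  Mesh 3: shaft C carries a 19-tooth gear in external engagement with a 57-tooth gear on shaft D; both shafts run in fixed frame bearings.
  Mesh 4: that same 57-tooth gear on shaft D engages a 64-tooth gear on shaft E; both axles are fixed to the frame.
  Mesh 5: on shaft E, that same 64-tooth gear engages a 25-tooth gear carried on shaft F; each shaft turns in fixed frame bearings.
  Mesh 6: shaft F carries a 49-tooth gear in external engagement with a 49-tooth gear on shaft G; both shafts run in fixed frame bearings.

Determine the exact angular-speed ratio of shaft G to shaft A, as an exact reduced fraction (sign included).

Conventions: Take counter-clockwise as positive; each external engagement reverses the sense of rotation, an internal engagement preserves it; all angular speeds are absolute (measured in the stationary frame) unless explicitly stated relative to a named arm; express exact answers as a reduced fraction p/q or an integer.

class = fixed-axis compound train [6 meshes; 6 ratios multiply, 6 sense flips]
mesh 1 [14T→14T]: running ratio 1, sense −
mesh 2 [28T→79T]: running ratio 28/79, sense +
mesh 3 [19T→57T]: running ratio 28/237, sense −
mesh 4 [57T→64T]: running ratio 133/1264, sense +
mesh 5 [64T→25T]: running ratio 532/1975, sense −
mesh 6 [49T→49T]: running ratio 532/1975, sense +
ω_out/ω_in = 532/1975

532/1975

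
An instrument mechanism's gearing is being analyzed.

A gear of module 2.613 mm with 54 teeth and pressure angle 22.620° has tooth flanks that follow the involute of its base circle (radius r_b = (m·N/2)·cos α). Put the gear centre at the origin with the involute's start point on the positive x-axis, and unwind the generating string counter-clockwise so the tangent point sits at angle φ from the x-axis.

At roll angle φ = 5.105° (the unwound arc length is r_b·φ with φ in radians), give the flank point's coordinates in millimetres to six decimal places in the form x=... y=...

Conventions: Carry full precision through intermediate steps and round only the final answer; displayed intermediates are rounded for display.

x=65.381921 y=0.015342

topology: single-mesh involute geometry — m = 2.613, N = 54
pitch radius r_p = m·N/2 = 2.613·54/2 = 70.551000
base radius r_b = r_p·cos α = 70.551000·cos 22.620° = 65.123936
roll angle φ = 5.105° = 0.08909906 rad
x = r_b·(cos φ + φ·sin φ) = 65.381921
y = r_b·(sin φ − φ·cos φ) = 0.015342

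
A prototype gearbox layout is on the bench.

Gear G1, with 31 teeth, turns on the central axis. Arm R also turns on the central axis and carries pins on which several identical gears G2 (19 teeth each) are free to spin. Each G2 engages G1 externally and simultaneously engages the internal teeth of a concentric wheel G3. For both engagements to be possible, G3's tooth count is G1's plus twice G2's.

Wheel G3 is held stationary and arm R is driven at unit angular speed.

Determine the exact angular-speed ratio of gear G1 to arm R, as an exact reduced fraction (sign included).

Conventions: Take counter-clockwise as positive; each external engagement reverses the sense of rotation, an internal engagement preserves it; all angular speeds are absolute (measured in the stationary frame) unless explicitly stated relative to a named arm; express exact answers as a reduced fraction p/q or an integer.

recognized (axles ride arm R): planetary set, 31/19/69 teeth
ring teeth: 31 + 2·19 = 69
31(ω_sun−ω_arm) = −69(ω_ring−ω_arm),  ω_ring = 0, ω_arm = 1
ω_sun = 1 − (69/31)(0−1) = 100/31
ω_out/ω_in = 100/31

100/31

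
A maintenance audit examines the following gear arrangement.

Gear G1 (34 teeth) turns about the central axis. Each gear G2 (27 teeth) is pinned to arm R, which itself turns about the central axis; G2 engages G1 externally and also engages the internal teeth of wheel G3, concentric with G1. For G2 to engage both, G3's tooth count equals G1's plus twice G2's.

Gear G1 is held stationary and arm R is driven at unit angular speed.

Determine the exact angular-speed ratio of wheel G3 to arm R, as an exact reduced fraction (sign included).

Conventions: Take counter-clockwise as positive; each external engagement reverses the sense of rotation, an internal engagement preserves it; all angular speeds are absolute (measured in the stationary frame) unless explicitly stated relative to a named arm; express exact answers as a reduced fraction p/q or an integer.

61/44

recognized (axles ride arm R): planetary set, 34/27/88 teeth
ring teeth: 34 + 2·27 = 88
34(ω_sun−ω_arm) = −88(ω_ring−ω_arm),  ω_sun = 0, ω_arm = 1
ω_ring = 1 − (34/88)(0−1) = 61/44
ω_out/ω_in = 61/44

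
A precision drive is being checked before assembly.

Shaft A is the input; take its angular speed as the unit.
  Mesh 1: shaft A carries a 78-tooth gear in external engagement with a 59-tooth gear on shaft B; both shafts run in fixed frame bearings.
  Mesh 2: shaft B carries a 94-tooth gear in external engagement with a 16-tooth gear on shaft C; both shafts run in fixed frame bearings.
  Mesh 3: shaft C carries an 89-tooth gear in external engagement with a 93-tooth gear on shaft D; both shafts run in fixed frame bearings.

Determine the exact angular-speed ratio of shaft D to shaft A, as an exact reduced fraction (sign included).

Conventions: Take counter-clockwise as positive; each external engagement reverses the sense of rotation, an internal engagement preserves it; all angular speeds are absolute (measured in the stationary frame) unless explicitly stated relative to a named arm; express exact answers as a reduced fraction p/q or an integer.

-54379/7316

class = fixed-axis compound train [3 meshes; 3 ratios multiply, 3 sense flips]
mesh 1 [78T→59T]: running ratio 78/59, sense −
mesh 2 [94T→16T]: running ratio 1833/236, sense +
mesh 3 [89T→93T]: running ratio 54379/7316, sense −
ω_out/ω_in = -54379/7316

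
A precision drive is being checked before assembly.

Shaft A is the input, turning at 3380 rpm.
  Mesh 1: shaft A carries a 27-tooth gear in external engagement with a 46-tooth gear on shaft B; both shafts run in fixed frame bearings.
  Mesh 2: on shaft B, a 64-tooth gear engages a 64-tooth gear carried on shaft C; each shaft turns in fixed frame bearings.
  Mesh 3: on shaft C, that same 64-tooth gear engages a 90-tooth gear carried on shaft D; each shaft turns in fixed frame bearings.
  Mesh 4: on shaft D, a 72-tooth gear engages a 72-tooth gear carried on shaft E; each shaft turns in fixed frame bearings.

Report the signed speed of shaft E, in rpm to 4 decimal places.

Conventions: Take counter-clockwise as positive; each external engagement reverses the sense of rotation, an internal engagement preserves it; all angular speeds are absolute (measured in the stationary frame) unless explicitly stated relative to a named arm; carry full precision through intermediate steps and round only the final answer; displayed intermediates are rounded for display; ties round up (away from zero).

recognized (5 fixed axles, 4 meshes): fixed-axis compound train
mesh 1 [27T→46T]: ω = 3380.0000×27/46 = 1983.9130 rpm, sense flips to −
mesh 2 [64T→64T]: ω = 1983.9130×64/64 = 1983.9130 rpm, sense flips to +
mesh 3 [64T→90T]: ω = 1983.9130×64/90 = 1410.7826 rpm, sense flips to −
mesh 4 [72T→72T]: ω = 1410.7826×72/72 = 1410.7826 rpm, sense flips to +
signed output speed = +1410.7826 rpm

+1410.7826 rpm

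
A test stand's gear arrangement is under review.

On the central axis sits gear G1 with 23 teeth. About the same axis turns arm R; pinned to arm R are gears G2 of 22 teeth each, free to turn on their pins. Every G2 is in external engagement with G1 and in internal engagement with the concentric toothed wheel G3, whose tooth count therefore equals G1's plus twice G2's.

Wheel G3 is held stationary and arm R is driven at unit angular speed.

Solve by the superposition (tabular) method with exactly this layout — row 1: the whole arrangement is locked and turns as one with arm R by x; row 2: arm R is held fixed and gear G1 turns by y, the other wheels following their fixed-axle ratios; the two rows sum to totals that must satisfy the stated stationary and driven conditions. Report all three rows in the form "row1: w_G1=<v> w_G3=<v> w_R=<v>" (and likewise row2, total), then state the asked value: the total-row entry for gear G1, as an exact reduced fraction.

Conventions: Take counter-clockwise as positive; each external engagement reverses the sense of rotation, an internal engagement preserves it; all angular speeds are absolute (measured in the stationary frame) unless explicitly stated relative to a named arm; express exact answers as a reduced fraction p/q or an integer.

topology: planetary set — G1 23T / G2 22T / G3 67T, arm = carrier (Willis)
row 1 (train locked, turned with arm): all members turn x
row 2 (arm held, sun turns y): ω_ring = −(23/67)·y, ω_arm = 0
boundary: total ω_ring = x − (23/67)·y = 0 and total ω_arm = x = 1  ⇒  y = 67/23, x = 1
row 2 ring = −(23/67)·67/23 = -1
totals (row 1 + row 2): sun 1 + 67/23 = 90/23, ring 1 + (-1) = 0, arm 1 + 0 = 1
asked cell (total, sun) = 90/23

row1: w_G1=1 w_G3=1 w_R=1
row2: w_G1=67/23 w_G3=-1 w_R=0
total: w_G1=90/23 w_G3=0 w_R=1
asked value: 90/23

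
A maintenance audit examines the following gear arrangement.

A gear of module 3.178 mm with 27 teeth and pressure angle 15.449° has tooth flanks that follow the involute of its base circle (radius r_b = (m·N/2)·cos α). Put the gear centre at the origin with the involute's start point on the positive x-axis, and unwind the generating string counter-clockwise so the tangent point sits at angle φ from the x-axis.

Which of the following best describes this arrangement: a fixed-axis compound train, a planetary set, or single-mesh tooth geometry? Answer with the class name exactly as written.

topology: single-mesh involute geometry — m = 3.178, N = 27
classification: single-mesh tooth geometry

single-mesh tooth geometry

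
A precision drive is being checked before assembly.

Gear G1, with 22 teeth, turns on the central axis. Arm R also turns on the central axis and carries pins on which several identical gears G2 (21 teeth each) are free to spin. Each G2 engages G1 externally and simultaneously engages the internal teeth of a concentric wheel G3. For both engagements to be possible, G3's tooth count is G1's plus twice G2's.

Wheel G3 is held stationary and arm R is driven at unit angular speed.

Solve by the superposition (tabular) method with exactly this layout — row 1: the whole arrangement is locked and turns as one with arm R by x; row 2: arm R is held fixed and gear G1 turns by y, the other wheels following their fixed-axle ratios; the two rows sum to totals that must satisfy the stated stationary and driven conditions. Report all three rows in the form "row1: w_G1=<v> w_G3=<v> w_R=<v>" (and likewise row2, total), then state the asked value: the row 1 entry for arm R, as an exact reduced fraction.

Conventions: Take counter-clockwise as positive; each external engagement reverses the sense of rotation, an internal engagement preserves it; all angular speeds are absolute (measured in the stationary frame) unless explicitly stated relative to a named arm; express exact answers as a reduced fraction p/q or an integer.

topology: planetary set — G1 22T / G2 21T / G3 64T, arm = carrier (Willis)
row 1 (train locked, turned with arm): all members turn x
superposition row 2 [arm held]: sun y, ring −(22/64)·y, arm 0
boundary: total ω_ring = x − (22/64)·y = 0 and total ω_arm = x = 1  ⇒  y = 32/11, x = 1
row 2 ring = −(22/64)·32/11 = -1
totals (row 1 + row 2): sun 1 + 32/11 = 43/11, ring 1 + (-1) = 0, arm 1 + 0 = 1
asked cell (row1, arm) = 1

row1: w_G1=1 w_G3=1 w_R=1
row2: w_G1=32/11 w_G3=-1 w_R=0
total: w_G1=43/11 w_G3=0 w_R=1
asked value: 1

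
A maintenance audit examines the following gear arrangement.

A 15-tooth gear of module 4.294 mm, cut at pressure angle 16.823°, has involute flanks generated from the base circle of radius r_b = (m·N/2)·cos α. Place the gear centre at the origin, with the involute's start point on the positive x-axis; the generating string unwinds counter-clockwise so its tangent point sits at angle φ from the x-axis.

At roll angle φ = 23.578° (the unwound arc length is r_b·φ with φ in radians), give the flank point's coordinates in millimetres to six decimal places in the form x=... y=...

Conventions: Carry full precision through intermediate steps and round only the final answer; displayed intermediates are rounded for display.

class = single-mesh tooth geometry [base-circle involute, m = 4.294, 15T]
pitch radius r_p = m·N/2 = 4.294·15/2 = 32.205000
base radius r_b = r_p·cos α = 32.205000·cos 16.823° = 30.826735
roll angle φ = 23.578° = 0.41151373 rad
x = r_b·(cos φ + φ·sin φ) = 33.327422
y = r_b·(sin φ − φ·cos φ) = 0.704023

x=33.327422 y=0.704023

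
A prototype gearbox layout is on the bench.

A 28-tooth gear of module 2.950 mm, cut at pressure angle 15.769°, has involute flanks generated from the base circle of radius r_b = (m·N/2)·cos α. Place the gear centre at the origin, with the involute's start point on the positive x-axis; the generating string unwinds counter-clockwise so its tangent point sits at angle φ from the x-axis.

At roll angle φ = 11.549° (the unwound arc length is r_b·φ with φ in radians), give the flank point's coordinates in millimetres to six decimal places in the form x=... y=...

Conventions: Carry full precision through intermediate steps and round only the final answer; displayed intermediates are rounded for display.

x=40.544926 y=0.108061

recognized (one wheel, involute flank): single-mesh tooth geometry, m = 2.950, N = 28
pitch radius r_p = m·N/2 = 2.950·28/2 = 41.300000
base radius r_b = r_p·cos α = 41.300000·cos 15.769° = 39.745682
roll angle φ = 11.549° = 0.20156808 rad
x = r_b·(cos φ + φ·sin φ) = 40.544926
y = r_b·(sin φ − φ·cos φ) = 0.108061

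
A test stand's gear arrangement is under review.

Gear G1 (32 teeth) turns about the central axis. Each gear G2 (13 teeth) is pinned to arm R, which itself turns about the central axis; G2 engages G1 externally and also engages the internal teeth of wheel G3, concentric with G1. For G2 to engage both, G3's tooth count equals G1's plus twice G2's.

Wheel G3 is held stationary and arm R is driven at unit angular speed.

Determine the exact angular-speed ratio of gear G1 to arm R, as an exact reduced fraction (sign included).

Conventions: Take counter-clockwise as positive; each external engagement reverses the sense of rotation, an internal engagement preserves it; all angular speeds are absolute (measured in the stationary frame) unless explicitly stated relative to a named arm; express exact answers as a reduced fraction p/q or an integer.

recognized (axles ride arm R): planetary set, 32/13/58 teeth
ring teeth: 32 + 2·13 = 58
32(ω_sun−ω_arm) = −58(ω_ring−ω_arm),  ω_ring = 0, ω_arm = 1
ω_sun = 1 − (58/32)(0−1) = 45/16
ω_out/ω_in = 45/16

45/16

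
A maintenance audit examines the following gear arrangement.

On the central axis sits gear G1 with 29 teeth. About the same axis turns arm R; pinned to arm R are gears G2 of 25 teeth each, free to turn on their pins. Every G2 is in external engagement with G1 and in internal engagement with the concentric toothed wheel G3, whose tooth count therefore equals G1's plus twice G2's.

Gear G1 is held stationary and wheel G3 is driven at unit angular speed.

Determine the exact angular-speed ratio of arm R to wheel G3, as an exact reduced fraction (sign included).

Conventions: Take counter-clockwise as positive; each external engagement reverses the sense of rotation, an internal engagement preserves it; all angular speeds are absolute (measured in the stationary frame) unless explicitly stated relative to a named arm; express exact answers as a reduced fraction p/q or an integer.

79/108

recognized (axles ride arm R): planetary set, 29/25/79 teeth
ring teeth: 29 + 2·25 = 79
29(ω_sun−ω_arm) = −79(ω_ring−ω_arm),  ω_sun = 0, ω_ring = 1
29(0−ω_arm) = −79(1−ω_arm)  ⇒  108·ω_arm = 79  ⇒  ω_arm = 79/108
ω_out/ω_in = 79/108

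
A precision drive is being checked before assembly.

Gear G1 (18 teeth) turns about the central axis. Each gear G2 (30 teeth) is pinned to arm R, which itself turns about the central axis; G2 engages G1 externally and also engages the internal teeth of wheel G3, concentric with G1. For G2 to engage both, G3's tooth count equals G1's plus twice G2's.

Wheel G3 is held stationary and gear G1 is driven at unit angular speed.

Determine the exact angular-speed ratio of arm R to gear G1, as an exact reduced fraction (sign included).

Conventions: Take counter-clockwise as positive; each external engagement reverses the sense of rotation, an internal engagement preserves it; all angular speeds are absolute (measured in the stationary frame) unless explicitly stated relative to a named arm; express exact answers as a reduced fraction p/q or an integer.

planetary set (18T centre, 30T on arm, 78T internal) — Willis relation
ring teeth: 18 + 2·30 = 78
18(ω_sun−ω_arm) = −78(ω_ring−ω_arm),  ω_ring = 0, ω_sun = 1
18(1−ω_arm) = −78(0−ω_arm)  ⇒  96·ω_arm = 18  ⇒  ω_arm = 3/16
ω_out/ω_in = 3/16

3/16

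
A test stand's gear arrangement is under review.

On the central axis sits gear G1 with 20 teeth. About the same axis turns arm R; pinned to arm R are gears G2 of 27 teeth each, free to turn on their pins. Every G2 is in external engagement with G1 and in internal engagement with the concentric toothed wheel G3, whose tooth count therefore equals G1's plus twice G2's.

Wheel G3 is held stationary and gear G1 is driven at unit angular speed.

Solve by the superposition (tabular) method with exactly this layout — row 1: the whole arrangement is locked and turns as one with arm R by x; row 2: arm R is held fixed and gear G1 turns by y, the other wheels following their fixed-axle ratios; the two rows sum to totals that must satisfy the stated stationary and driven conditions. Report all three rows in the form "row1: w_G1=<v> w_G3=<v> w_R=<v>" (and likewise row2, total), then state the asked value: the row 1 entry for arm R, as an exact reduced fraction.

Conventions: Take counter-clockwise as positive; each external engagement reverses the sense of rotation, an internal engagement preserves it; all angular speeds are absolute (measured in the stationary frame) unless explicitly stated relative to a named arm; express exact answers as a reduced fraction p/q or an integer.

planetary set (20T centre, 27T on arm, 74T internal) — Willis relation
row 1: whole set turns with the arm by x
row 2: sun turns y, ring = −(20/74)·y, arm 0
boundary: total ω_ring = x − (20/74)·y = 0 and total ω_sun = x + y = 1  ⇒  y = 37/47, x = 10/47
row 2 ring = −(20/74)·37/47 = -10/47
totals (row 1 + row 2): sun 10/47 + 37/47 = 1, ring 10/47 + (-10/47) = 0, arm 10/47 + 0 = 10/47
asked cell (row1, arm) = 10/47

row1: w_G1=10/47 w_G3=10/47 w_R=10/47
row2: w_G1=37/47 w_G3=-10/47 w_R=0
total: w_G1=1 w_G3=0 w_R=10/47
asked value: 10/47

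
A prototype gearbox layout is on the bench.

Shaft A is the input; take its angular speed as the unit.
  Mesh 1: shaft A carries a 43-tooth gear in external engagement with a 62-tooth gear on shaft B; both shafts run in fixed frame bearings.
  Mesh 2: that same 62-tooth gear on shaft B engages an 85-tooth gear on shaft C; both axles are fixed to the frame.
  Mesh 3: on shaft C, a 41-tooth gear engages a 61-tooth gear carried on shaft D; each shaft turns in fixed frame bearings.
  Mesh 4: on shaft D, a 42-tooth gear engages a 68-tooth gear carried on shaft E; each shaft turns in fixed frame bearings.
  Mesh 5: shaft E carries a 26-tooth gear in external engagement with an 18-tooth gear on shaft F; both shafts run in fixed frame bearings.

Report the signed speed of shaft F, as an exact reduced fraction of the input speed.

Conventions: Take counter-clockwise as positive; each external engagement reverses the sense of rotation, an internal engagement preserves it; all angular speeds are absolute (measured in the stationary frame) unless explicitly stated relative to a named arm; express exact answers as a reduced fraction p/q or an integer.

-160433/528870

5-mesh fixed-axis compound train (all bearings frame-fixed)
mesh 1 [43T→62T]: |ω|/ω_in = 1×43/62 = 43/62, sense flips to −
mesh 2 [62T→85T]: |ω|/ω_in = (43/62)×62/85 = 43/85, sense flips to +
mesh 3 [41T→61T]: |ω|/ω_in = (43/85)×41/61 = 1763/5185, sense flips to −
mesh 4 [42T→68T]: |ω|/ω_in = (1763/5185)×42/68 = 37023/176290, sense flips to +
mesh 5 [26T→18T]: |ω|/ω_in = (37023/176290)×26/18 = 160433/528870, sense flips to −
signed output speed (× input speed) = -160433/528870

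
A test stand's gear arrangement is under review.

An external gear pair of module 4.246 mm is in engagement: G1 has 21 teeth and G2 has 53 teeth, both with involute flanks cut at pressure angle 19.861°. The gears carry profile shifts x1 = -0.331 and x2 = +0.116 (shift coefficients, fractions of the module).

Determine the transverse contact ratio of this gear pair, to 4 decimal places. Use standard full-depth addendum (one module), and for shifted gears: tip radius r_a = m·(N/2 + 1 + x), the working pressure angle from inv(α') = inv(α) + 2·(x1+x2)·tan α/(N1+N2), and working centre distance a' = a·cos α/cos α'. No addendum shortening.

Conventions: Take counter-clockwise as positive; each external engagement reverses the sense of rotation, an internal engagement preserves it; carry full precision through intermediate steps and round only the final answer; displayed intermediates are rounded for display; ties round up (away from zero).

class = single-mesh tooth geometry [involute pair 21T × 53T, m = 4.246]
base radii: r_b1 = 41.931185, r_b2 = 105.826325
tip radii: r_a1 = 47.423574, r_a2 = 117.257536
inv(α') = inv(19.861°) + 2·(-0.331+0.116)·tan α/(21+53) = 0.01248641  ⇒  α' = 18.88880°
a' = a·cos α / cos α' = 157.1020·cos 19.861°/cos 18.88880° = 156.167334
action lengths: √(r_a1²−r_b1²) = 22.153354, √(r_a2²−r_b2²) = 50.498701
base pitch p_b = π·m·cos α = 12.545781
CR = (22.153354 + 50.498701 − 156.167334·sin 18.88880°)/12.545781 = 1.761198
contact ratio ≈ 1.7612

1.7612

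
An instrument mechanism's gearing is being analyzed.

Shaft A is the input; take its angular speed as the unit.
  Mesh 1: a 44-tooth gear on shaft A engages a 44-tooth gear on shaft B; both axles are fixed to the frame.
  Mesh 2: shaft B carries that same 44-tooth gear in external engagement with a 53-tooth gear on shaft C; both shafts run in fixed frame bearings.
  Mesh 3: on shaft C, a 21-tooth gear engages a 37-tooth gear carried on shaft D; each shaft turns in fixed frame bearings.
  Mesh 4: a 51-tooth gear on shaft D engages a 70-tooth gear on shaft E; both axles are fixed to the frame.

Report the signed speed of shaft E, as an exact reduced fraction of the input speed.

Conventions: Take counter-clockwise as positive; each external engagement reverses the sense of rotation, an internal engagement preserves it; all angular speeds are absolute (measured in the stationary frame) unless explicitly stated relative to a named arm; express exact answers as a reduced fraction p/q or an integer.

4-mesh fixed-axis compound train (all bearings frame-fixed)
mesh 1 [44T→44T]: |ω|/ω_in = 1×44/44 = 1, sense flips to −
mesh 2 [44T→53T]: |ω|/ω_in = 1×44/53 = 44/53, sense flips to +
mesh 3 [21T→37T]: |ω|/ω_in = (44/53)×21/37 = 924/1961, sense flips to −
mesh 4 [51T→70T]: |ω|/ω_in = (924/1961)×51/70 = 3366/9805, sense flips to +
signed output speed (× input speed) = 3366/9805

3366/9805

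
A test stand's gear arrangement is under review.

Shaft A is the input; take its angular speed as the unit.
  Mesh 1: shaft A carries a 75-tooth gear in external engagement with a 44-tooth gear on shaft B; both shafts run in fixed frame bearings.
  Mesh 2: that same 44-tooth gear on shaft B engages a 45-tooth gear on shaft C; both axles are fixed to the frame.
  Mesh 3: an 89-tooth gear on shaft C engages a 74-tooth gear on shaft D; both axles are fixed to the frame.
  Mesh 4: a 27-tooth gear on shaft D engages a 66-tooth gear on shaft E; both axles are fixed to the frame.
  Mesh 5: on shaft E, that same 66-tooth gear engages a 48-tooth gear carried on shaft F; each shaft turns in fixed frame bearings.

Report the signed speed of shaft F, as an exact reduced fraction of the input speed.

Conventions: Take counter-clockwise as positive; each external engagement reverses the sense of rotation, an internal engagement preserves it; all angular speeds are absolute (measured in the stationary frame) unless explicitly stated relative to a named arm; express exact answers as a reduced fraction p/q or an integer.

-1335/1184

5-mesh fixed-axis compound train (all bearings frame-fixed)
mesh 1 [75T→44T]: |ω|/ω_in = 1×75/44 = 75/44, sense flips to −
mesh 2 [44T→45T]: |ω|/ω_in = (75/44)×44/45 = 5/3, sense flips to +
mesh 3 [89T→74T]: |ω|/ω_in = (5/3)×89/74 = 445/222, sense flips to −
mesh 4 [27T→66T]: |ω|/ω_in = (445/222)×27/66 = 1335/1628, sense flips to +
mesh 5 [66T→48T]: |ω|/ω_in = (1335/1628)×66/48 = 1335/1184, sense flips to −
signed output speed (× input speed) = -1335/1184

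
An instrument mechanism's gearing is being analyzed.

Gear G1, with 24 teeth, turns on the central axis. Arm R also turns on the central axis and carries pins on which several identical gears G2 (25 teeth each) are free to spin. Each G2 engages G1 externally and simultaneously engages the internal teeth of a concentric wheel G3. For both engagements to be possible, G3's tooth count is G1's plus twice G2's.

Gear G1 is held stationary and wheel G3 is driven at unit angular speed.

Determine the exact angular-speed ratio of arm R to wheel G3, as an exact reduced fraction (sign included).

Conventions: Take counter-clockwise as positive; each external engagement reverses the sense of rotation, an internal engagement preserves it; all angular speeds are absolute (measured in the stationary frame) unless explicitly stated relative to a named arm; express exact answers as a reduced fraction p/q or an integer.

37/49

recognized (axles ride arm R): planetary set, 24/25/74 teeth
ring teeth: 24 + 2·25 = 74
24(ω_sun−ω_arm) = −74(ω_ring−ω_arm),  ω_sun = 0, ω_ring = 1
24(0−ω_arm) = −74(1−ω_arm)  ⇒  98·ω_arm = 74  ⇒  ω_arm = 37/49
ω_out/ω_in = 37/49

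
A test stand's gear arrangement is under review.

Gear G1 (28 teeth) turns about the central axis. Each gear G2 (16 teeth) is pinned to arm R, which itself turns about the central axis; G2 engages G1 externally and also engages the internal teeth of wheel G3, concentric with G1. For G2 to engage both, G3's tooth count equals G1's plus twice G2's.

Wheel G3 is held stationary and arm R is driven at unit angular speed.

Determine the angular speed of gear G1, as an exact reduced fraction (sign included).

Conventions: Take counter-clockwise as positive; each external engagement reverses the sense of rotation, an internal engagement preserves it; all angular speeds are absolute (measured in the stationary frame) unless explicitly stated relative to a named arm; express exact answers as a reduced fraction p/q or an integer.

recognized (axles ride arm R): planetary set, 28/16/60 teeth
ring teeth: 28 + 2·16 = 60
28(ω_sun−ω_arm) = −60(ω_ring−ω_arm),  ω_ring = 0, ω_arm = 1
ω_sun = 1 − (60/28)(0−1) = 22/7
exact speed ratio = 22/7

22/7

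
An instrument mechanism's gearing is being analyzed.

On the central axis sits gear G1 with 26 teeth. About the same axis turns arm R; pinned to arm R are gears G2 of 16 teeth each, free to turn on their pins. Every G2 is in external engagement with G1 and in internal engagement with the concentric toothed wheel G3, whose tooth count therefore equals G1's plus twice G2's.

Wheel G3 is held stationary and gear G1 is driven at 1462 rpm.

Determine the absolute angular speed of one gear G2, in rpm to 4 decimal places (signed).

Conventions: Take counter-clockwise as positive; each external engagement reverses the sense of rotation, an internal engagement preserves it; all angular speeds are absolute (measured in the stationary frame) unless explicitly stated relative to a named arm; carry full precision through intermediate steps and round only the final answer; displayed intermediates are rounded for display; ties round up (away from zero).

class = planetary set [G3 = 26+2·16 = 58; Willis about the carrier]
normalise by the input: solve with ω_sun = 1, then scale by 1462 rpm
ring teeth: 26 + 2·16 = 58
26(ω_sun−ω_arm) = −58(ω_ring−ω_arm),  ω_ring = 0, ω_sun = 1
26(1−ω_arm) = −58(0−ω_arm)  ⇒  84·ω_arm = 26  ⇒  ω_arm = 13/42
sun–planet mesh: 26·(1−13/42) = −16·(ω_p−ω_arm)  ⇒  ω_p−ω_arm = -377/336
ω_p = 13/42 − 377/336 = -13/16
scale: ω_p = -13/16 × 1462 rpm = -1187.8750 rpm

-1187.8750 rpm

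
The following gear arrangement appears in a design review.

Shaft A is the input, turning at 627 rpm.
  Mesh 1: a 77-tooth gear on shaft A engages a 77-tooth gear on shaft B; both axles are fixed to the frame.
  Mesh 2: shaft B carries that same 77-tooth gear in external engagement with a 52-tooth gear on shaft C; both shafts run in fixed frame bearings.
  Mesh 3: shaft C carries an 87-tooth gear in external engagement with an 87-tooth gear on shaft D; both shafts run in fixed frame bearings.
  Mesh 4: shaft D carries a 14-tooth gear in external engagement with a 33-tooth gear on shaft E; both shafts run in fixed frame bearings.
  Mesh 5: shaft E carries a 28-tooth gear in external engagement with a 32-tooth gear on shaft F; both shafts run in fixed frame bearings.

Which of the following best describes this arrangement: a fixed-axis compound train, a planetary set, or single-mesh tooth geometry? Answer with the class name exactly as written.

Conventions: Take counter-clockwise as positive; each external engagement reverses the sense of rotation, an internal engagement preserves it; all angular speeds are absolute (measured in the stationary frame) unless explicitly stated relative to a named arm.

fixed-axis compound train

topology: fixed-axis compound train — 5 meshes, A→F
classification: fixed-axis compound train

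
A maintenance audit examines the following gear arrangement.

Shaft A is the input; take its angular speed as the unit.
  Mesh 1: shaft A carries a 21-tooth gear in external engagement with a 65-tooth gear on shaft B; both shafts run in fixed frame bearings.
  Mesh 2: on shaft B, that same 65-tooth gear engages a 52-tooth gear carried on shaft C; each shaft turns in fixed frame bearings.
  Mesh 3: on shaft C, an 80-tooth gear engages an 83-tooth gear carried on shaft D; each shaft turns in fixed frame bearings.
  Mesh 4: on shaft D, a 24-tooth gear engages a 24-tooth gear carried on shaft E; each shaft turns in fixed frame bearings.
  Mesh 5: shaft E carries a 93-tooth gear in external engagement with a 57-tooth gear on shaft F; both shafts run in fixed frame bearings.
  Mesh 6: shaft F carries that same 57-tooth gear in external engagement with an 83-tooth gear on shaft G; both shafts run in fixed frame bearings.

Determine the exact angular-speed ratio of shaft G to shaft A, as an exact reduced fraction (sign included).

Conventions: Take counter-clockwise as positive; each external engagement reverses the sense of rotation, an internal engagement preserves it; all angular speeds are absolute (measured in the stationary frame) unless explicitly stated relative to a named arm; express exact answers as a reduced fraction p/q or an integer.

class = fixed-axis compound train [6 meshes; 6 ratios multiply, 6 sense flips]
mesh 1 [21T→65T]: running ratio 21/65, sense −
mesh 2 [65T→52T]: running ratio 21/52, sense +
mesh 3 [80T→83T]: running ratio 420/1079, sense −
mesh 4 [24T→24T]: running ratio 420/1079, sense +
mesh 5 [93T→57T]: running ratio 13020/20501, sense −
mesh 6 [57T→83T]: running ratio 39060/89557, sense +
ω_out/ω_in = 39060/89557

39060/89557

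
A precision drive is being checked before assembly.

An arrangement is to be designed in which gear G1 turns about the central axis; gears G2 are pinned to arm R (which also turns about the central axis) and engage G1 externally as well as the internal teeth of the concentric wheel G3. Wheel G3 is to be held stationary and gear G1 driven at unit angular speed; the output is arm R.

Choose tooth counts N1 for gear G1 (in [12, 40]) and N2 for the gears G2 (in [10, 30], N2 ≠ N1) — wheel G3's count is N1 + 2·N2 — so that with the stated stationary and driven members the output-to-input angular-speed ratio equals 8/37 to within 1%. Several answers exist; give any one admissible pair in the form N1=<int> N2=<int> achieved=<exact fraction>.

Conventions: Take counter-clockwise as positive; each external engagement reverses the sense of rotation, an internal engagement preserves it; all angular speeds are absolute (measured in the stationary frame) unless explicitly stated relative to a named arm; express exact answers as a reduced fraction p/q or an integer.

design class (target 8/37): planetary set
Willis with ω_ring = 0: ω_arm/ω_sun = N1/(N1+N3); set equal to 8/37  ⇒  N3/N1 = 1/(8/37) − 1 = 29/8
N3 = N1 + 2·N2  ⇒  N2/N1 = (N3/N1 − 1)/2 = (29/8 − 1)/2 = 21/16
smallest multiple with N1 ≥ 12 and N2 ≥ 10: k = 1  ⇒  N1 = 1·16 = 16, N2 = 1·21 = 21 (N1 ≤ 40, N2 ≤ 30, N2 ≠ N1 ✓), N3 = 16 + 2·21 = 58
check: N1/(N1+N3) with N1 = 16, N3 = 58 gives 8/37; |achieved − target| = 0 ≤ 2/925 ✓

N1=16 N2=21 achieved=8/37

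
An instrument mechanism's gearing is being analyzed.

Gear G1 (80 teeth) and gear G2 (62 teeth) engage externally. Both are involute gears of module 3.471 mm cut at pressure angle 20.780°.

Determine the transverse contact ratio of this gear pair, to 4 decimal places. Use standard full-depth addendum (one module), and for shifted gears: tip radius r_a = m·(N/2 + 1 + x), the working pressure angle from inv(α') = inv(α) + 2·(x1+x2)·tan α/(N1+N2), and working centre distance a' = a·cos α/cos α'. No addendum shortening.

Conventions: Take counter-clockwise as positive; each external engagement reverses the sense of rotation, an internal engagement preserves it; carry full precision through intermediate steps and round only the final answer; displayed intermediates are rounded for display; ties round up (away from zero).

1.7630

single-mesh involute tooth geometry (80T engaging 62T at module 3.471)
base radii: r_b1 = 129.808399, r_b2 = 100.601509
tip radii: r_a1 = 142.311000, r_a2 = 111.072000
no profile shift: α' = α, a' = a
action lengths: √(r_a1²−r_b1²) = 58.328383, √(r_a2²−r_b2²) = 47.077867
base pitch p_b = π·m·cos α = 10.195128
CR = (58.328383 + 47.077867 − 246.441000·sin 20.78000°)/10.195128 = 1.762975
contact ratio ≈ 1.7630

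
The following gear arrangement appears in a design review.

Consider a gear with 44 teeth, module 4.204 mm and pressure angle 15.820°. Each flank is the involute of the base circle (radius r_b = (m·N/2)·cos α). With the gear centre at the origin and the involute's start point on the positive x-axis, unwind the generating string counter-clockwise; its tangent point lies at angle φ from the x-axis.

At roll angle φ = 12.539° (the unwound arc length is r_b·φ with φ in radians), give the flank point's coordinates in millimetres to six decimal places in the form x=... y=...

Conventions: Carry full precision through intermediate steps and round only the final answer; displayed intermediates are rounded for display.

topology: single-mesh involute geometry — m = 4.204, N = 44
pitch radius r_p = m·N/2 = 4.204·44/2 = 92.488000
base radius r_b = r_p·cos α = 92.488000·cos 15.820° = 88.984822
roll angle φ = 12.539° = 0.21884683 rad
x = r_b·(cos φ + φ·sin φ) = 91.090292
y = r_b·(sin φ − φ·cos φ) = 0.309410

x=91.090292 y=0.309410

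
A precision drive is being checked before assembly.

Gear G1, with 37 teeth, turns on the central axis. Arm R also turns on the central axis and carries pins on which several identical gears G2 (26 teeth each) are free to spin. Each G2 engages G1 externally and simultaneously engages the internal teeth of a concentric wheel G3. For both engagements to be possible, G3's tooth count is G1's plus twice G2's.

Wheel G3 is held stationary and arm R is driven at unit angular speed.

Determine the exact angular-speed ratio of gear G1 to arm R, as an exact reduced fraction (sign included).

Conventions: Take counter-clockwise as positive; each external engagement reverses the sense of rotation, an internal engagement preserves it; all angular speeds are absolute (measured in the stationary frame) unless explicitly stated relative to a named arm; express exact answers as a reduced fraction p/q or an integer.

class = planetary set [G3 = 37+2·26 = 89; Willis about the carrier]
ring teeth: 37 + 2·26 = 89
37(ω_sun−ω_arm) = −89(ω_ring−ω_arm),  ω_ring = 0, ω_arm = 1
ω_sun = 1 − (89/37)(0−1) = 126/37
ω_out/ω_in = 126/37

126/37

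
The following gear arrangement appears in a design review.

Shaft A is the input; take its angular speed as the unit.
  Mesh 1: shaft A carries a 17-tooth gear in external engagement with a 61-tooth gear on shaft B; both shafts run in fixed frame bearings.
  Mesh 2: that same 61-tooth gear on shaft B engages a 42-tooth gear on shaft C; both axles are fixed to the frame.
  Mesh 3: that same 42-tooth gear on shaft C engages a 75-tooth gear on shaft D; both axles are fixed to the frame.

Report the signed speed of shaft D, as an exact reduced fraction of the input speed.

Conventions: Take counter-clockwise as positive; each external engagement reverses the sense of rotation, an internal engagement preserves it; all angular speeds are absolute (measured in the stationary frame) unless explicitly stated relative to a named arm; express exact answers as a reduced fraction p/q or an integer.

3-mesh fixed-axis compound train (all bearings frame-fixed)
mesh 1 [17T→61T]: |ω|/ω_in = 1×17/61 = 17/61, sense flips to −
mesh 2 [61T→42T]: |ω|/ω_in = (17/61)×61/42 = 17/42, sense flips to +
mesh 3 [42T→75T]: |ω|/ω_in = (17/42)×42/75 = 17/75, sense flips to −
signed output speed (× input speed) = -17/75

-17/75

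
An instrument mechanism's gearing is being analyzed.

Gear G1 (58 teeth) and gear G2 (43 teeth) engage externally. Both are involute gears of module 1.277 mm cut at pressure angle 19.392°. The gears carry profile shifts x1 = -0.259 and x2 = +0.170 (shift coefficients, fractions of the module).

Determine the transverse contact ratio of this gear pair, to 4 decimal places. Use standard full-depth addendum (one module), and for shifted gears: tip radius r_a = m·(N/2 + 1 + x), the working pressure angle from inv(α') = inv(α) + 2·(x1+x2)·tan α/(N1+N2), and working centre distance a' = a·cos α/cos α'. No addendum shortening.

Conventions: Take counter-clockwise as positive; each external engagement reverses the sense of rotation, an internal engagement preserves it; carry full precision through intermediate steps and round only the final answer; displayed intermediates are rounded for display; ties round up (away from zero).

recognized (one external pair, fixed centres): single-mesh tooth geometry, m = 1.277, N1 = 58, N2 = 43
base radii: r_b1 = 34.932082, r_b2 = 25.897923
tip radii: r_a1 = 37.979257, r_a2 = 28.949590
inv(α') = inv(19.392°) + 2·(-0.259+0.170)·tan α/(58+43) = 0.01292405  ⇒  α' = 19.10043°
a' = a·cos α / cos α' = 64.4885·cos 19.392°/cos 19.10043° = 64.374021
action lengths: √(r_a1²−r_b1²) = 14.905490, √(r_a2²−r_b2²) = 12.937401
base pitch p_b = π·m·cos α = 3.784220
CR = (14.905490 + 12.937401 − 64.374021·sin 19.10043°)/3.784220 = 1.791150
contact ratio ≈ 1.7912

1.7912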